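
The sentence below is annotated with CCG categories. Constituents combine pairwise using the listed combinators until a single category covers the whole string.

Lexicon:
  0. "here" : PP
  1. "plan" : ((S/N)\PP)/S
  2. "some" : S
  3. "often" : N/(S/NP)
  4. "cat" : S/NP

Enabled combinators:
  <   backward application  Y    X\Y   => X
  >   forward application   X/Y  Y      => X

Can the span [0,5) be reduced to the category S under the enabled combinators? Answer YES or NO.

[0,5] S   >
  [0,3] S/N   <
    [0,1] "here" : PP
    [1,3] (S/N)\PP   >
      [1,2] "plan" : ((S/N)\PP)/S
      [2,3] "some" : S
  [3,5] N   >
    [3,4] "often" : N/(S/NP)
    [4,5] "cat" : S/NP

YES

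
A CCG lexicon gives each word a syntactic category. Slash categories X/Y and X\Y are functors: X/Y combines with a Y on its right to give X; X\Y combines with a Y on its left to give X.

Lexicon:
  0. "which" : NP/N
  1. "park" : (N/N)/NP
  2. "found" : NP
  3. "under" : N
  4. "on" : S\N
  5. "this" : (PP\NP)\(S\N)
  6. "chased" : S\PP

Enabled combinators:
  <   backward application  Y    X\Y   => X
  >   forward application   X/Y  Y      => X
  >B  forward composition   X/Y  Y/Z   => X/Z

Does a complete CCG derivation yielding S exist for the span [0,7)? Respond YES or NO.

[0,7] S   <
  [0,6] PP   <
    [0,4] NP   >
      [0,3] NP/N   >B
        [0,1] "which" : NP/N
        [1,3] N/N   >
          [1,2] "park" : (N/N)/NP
          [2,3] "found" : NP
      [3,4] "under" : N
    [4,6] PP\NP   <
      [4,5] "on" : S\N
      [5,6] "this" : (PP\NP)\(S\N)
  [6,7] "chased" : S\PP

YES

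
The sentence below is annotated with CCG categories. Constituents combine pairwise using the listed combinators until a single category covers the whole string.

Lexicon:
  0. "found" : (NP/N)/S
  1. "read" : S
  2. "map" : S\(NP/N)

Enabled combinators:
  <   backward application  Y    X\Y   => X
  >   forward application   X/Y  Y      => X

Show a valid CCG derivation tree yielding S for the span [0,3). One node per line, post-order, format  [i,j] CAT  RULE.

[0,3] S   <
  [0,2] NP/N   >
    [0,1] "found" : (NP/N)/S
    [1,2] "read" : S
  [2,3] "map" : S\(NP/N)

[0,1] (NP/N)/S  lex  "found"
[1,2] S  lex  "read"
[0,2] NP/N  >  k=1
[2,3] S\(NP/N)  lex  "map"
[0,3] S  <  k=2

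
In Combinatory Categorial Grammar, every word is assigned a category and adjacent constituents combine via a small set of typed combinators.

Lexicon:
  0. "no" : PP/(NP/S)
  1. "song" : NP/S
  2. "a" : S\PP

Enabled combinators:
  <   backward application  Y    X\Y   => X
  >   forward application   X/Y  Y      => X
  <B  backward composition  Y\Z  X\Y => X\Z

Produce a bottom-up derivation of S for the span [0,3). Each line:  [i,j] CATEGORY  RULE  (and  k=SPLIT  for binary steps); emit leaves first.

[0,3] S   <
  [0,2] PP   >
    [0,1] "no" : PP/(NP/S)
    [1,2] "song" : NP/S
  [2,3] "a" : S\PP

[0,1] PP/(NP/S)  lex  "no"
[1,2] NP/S  lex  "song"
[0,2] PP  >  k=1
[2,3] S\PP  lex  "a"
[0,3] S  <  k=2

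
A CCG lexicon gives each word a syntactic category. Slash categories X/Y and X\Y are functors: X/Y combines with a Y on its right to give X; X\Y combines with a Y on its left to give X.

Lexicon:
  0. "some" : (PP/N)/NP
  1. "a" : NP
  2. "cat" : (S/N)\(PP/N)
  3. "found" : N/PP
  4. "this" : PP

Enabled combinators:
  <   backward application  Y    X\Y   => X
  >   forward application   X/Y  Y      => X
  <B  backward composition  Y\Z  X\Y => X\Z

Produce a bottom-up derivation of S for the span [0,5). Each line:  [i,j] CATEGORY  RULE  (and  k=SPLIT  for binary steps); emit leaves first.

[0,1] (PP/N)/NP  lex  "some"
[1,2] NP  lex  "a"
[0,2] PP/N  >  k=1
[2,3] (S/N)\(PP/N)  lex  "cat"
[0,3] S/N  <  k=2
[3,4] N/PP  lex  "found"
[4,5] PP  lex  "this"
[3,5] N  >  k=4
[0,5] S  >  k=3

[0,5] S   >
  [0,3] S/N   <
    [0,2] PP/N   >
      [0,1] "some" : (PP/N)/NP
      [1,2] "a" : NP
    [2,3] "cat" : (S/N)\(PP/N)
  [3,5] N   >
    [3,4] "found" : N/PP
    [4,5] "this" : PP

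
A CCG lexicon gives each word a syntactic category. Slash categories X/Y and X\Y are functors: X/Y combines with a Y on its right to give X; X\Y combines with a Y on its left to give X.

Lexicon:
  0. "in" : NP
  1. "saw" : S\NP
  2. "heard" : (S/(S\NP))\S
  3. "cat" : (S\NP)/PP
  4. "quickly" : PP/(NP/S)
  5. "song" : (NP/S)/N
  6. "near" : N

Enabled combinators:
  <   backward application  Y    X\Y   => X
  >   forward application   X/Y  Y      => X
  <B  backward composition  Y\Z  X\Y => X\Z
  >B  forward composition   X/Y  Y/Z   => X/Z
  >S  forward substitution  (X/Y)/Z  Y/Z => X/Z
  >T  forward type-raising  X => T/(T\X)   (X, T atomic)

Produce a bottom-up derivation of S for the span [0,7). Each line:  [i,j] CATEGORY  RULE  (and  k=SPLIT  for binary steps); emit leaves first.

[0,7] S   >
  [0,3] S/(S\NP)   <
    [0,2] S   <
      [0,1] "in" : NP
      [1,2] "saw" : S\NP
    [2,3] "heard" : (S/(S\NP))\S
  [3,7] S\NP   >
    [3,4] "cat" : (S\NP)/PP
    [4,7] PP   >
      [4,5] "quickly" : PP/(NP/S)
      [5,7] NP/S   >
        [5,6] "song" : (NP/S)/N
        [6,7] "near" : N

[0,1] NP  lex  "in"
[1,2] S\NP  lex  "saw"
[0,2] S  <  k=1
[2,3] (S/(S\NP))\S  lex  "heard"
[0,3] S/(S\NP)  <  k=2
[3,4] (S\NP)/PP  lex  "cat"
[4,5] PP/(NP/S)  lex  "quickly"
[5,6] (NP/S)/N  lex  "song"
[6,7] N  lex  "near"
[5,7] NP/S  >  k=6
[4,7] PP  >  k=5
[3,7] S\NP  >  k=4
[0,7] S  >  k=3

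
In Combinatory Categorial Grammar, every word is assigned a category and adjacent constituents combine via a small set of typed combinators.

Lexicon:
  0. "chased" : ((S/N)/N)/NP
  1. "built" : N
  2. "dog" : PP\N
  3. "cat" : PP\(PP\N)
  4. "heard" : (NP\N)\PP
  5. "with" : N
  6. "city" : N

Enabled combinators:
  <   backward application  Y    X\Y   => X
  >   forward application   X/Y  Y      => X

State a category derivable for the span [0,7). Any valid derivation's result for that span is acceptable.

S

[0,7] S   >
  [0,6] S/N   >
    [0,5] (S/N)/N   >
      [0,1] "chased" : ((S/N)/N)/NP
      [1,5] NP   <
        [1,2] "built" : N
        [2,5] NP\N   <
          [2,4] PP   <
            [2,3] "dog" : PP\N
            [3,4] "cat" : PP\(PP\N)
          [4,5] "heard" : (NP\N)\PP
    [5,6] "with" : N
  [6,7] "city" : N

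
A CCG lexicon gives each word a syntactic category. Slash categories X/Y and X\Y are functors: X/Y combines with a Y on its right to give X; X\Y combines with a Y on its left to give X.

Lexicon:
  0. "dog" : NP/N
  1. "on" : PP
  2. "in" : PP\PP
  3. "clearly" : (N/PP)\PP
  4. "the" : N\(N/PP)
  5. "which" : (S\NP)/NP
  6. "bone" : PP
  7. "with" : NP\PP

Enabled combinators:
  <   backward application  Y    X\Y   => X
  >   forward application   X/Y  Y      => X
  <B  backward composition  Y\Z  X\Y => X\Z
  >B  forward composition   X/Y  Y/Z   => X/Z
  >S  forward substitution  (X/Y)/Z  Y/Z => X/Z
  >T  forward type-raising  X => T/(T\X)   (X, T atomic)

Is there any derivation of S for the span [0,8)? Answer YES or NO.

YES

[0,8] S   <
  [0,5] NP   >
    [0,1] "dog" : NP/N
    [1,5] N   <
      [1,2] "on" : PP
      [2,5] N\PP   <B
        [2,3] "in" : PP\PP
        [3,5] N\PP   <B
          [3,4] "clearly" : (N/PP)\PP
          [4,5] "the" : N\(N/PP)
  [5,8] S\NP   >
    [5,6] "which" : (S\NP)/NP
    [6,8] NP   >
      [6,7] NP/(NP\PP)   >T
        [6,7] "bone" : PP
      [7,8] "with" : NP\PP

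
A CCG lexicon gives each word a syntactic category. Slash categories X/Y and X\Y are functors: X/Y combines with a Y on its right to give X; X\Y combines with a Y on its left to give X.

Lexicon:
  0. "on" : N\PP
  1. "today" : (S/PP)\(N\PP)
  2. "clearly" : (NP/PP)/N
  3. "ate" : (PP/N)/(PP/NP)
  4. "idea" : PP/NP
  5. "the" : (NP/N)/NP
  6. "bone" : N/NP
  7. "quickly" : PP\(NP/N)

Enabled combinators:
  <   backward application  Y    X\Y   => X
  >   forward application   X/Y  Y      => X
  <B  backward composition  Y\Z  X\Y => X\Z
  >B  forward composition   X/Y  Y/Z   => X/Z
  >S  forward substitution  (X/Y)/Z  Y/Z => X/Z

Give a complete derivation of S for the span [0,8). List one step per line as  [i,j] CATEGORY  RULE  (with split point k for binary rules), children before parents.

[0,8] S   >
  [0,2] S/PP   <
    [0,1] "on" : N\PP
    [1,2] "today" : (S/PP)\(N\PP)
  [2,8] PP   <
    [2,7] NP/N   >S
      [2,3] "clearly" : (NP/PP)/N
      [3,7] PP/N   >
        [3,4] "ate" : (PP/N)/(PP/NP)
        [4,7] PP/NP   >B
          [4,5] "idea" : PP/NP
          [5,7] NP/NP   >S
            [5,6] "the" : (NP/N)/NP
            [6,7] "bone" : N/NP
    [7,8] "quickly" : PP\(NP/N)

[0,1] N\PP  lex  "on"
[1,2] (S/PP)\(N\PP)  lex  "today"
[0,2] S/PP  <  k=1
[2,3] (NP/PP)/N  lex  "clearly"
[3,4] (PP/N)/(PP/NP)  lex  "ate"
[4,5] PP/NP  lex  "idea"
[5,6] (NP/N)/NP  lex  "the"
[6,7] N/NP  lex  "bone"
[5,7] NP/NP  >S  k=6
[4,7] PP/NP  >B  k=5
[3,7] PP/N  >  k=4
[2,7] NP/N  >S  k=3
[7,8] PP\(NP/N)  lex  "quickly"
[2,8] PP  <  k=7
[0,8] S  >  k=2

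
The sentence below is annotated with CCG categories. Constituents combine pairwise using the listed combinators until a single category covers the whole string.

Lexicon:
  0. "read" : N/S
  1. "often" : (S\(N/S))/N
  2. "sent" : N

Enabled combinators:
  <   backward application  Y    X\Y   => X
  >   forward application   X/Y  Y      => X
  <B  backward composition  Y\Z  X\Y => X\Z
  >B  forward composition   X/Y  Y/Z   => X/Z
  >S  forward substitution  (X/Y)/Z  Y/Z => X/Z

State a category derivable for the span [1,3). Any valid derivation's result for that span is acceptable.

[0,3] S   <
  [0,1] "read" : N/S
  [1,3] S\(N/S)   >
    [1,2] "often" : (S\(N/S))/N
    [2,3] "sent" : N

S\(N/S)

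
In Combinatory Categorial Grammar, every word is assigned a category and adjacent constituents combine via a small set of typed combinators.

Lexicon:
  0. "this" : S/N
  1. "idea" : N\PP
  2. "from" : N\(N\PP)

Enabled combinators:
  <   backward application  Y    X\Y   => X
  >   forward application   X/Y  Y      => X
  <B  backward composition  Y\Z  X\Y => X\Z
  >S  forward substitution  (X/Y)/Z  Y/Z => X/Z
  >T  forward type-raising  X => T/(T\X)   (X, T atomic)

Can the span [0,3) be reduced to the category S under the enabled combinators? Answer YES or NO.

YES

[0,3] S   >
  [0,1] "this" : S/N
  [1,3] N   <
    [1,2] "idea" : N\PP
    [2,3] "from" : N\(N\PP)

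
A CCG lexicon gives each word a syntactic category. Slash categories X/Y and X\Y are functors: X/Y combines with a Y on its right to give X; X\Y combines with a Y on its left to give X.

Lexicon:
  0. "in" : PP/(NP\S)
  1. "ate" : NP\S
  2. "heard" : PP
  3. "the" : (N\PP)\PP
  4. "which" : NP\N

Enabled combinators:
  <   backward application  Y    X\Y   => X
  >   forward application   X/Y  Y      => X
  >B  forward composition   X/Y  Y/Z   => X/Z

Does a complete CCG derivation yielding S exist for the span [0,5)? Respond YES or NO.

NO

PP/(NP\S) NP\S PP (N\PP)\PP NP\N
CKY chart[0,5] = {NP}; S ∉ chart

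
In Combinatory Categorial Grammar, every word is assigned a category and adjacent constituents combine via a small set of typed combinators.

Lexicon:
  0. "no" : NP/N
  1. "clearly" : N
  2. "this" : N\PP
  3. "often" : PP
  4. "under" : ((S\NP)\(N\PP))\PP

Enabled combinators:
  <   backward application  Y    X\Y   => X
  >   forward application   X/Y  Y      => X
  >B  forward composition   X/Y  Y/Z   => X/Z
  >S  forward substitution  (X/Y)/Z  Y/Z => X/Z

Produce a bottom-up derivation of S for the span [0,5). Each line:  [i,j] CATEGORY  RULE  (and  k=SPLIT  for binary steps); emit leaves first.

[0,1] NP/N  lex  "no"
[1,2] N  lex  "clearly"
[0,2] NP  >  k=1
[2,3] N\PP  lex  "this"
[3,4] PP  lex  "often"
[4,5] ((S\NP)\(N\PP))\PP  lex  "under"
[3,5] (S\NP)\(N\PP)  <  k=4
[2,5] S\NP  <  k=3
[0,5] S  <  k=2

[0,5] S   <
  [0,2] NP   >
    [0,1] "no" : NP/N
    [1,2] "clearly" : N
  [2,5] S\NP   <
    [2,3] "this" : N\PP
    [3,5] (S\NP)\(N\PP)   <
      [3,4] "often" : PP
      [4,5] "under" : ((S\NP)\(N\PP))\PP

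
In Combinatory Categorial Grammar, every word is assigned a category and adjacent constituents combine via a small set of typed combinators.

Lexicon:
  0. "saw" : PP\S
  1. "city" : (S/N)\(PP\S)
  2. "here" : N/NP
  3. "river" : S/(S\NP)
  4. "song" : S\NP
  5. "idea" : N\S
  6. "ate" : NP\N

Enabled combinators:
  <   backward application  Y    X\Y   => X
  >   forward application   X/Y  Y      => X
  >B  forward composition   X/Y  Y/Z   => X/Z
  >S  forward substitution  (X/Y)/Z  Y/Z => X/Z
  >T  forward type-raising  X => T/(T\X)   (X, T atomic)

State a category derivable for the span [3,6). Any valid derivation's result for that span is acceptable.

[0,7] S   >
  [0,2] S/N   <
    [0,1] "saw" : PP\S
    [1,2] "city" : (S/N)\(PP\S)
  [2,7] N   >
    [2,3] "here" : N/NP
    [3,7] NP   <
      [3,6] N   <
        [3,5] S   >
          [3,4] "river" : S/(S\NP)
          [4,5] "song" : S\NP
        [5,6] "idea" : N\S
      [6,7] "ate" : NP\N

N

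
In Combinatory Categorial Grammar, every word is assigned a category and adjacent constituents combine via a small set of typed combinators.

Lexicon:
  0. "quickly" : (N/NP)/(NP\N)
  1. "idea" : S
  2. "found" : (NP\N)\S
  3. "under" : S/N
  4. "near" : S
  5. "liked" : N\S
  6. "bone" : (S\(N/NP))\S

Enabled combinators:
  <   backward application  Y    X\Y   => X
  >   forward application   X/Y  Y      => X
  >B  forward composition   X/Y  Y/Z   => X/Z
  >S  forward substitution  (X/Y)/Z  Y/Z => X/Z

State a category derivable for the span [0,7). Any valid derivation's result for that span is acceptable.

[0,7] S   <
  [0,3] N/NP   >
    [0,1] "quickly" : (N/NP)/(NP\N)
    [1,3] NP\N   <
      [1,2] "idea" : S
      [2,3] "found" : (NP\N)\S
  [3,7] S\(N/NP)   <
    [3,6] S   >
      [3,4] "under" : S/N
      [4,6] N   <
        [4,5] "near" : S
        [5,6] "liked" : N\S
    [6,7] "bone" : (S\(N/NP))\S

S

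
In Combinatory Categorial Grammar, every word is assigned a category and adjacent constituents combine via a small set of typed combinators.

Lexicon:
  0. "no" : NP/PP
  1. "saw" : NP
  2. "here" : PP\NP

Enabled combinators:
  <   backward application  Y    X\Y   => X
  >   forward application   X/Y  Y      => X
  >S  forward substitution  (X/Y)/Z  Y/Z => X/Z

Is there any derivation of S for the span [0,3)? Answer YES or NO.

NO

NP/PP NP PP\NP
CKY chart[0,3] = {NP}; S ∉ chart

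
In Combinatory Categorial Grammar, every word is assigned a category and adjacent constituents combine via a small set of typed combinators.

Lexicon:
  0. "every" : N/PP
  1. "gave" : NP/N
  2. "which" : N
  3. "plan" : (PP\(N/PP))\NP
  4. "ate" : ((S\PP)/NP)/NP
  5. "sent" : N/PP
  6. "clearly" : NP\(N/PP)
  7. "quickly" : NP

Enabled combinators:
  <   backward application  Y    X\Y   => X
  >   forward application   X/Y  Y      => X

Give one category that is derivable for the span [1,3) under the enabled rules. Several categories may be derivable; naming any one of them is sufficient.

NP

[0,8] S   <
  [0,4] PP   <
    [0,1] "every" : N/PP
    [1,4] PP\(N/PP)   <
      [1,3] NP   >
        [1,2] "gave" : NP/N
        [2,3] "which" : N
      [3,4] "plan" : (PP\(N/PP))\NP
  [4,8] S\PP   >
    [4,7] (S\PP)/NP   >
      [4,5] "ate" : ((S\PP)/NP)/NP
      [5,7] NP   <
        [5,6] "sent" : N/PP
        [6,7] "clearly" : NP\(N/PP)
    [7,8] "quickly" : NP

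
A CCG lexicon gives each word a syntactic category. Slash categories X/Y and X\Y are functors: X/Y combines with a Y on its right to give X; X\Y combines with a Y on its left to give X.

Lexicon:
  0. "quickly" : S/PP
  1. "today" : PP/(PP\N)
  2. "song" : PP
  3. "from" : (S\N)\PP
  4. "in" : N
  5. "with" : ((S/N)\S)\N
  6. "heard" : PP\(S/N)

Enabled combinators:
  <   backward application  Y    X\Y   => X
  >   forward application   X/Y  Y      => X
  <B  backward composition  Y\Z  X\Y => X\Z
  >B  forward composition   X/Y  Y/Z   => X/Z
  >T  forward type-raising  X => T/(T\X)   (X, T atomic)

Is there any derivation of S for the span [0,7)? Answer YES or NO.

[0,7] S   >
  [0,1] "quickly" : S/PP
  [1,7] PP   >
    [1,2] "today" : PP/(PP\N)
    [2,7] PP\N   <B
      [2,4] S\N   <
        [2,3] "song" : PP
        [3,4] "from" : (S\N)\PP
      [4,7] PP\S   <B
        [4,6] (S/N)\S   <
          [4,5] "in" : N
          [5,6] "with" : ((S/N)\S)\N
        [6,7] "heard" : PP\(S/N)

YES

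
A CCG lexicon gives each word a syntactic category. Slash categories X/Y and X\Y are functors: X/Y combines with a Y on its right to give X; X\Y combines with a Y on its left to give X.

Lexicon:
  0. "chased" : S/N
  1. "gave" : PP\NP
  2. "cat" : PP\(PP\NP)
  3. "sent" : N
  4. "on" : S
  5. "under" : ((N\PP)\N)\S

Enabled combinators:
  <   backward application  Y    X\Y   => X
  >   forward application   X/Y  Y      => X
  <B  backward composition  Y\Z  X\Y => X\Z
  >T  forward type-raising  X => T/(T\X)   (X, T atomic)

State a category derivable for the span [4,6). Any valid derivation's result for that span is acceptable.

(N\PP)\N

[0,6] S   >
  [0,1] "chased" : S/N
  [1,6] N   <
    [1,3] PP   <
      [1,2] "gave" : PP\NP
      [2,3] "cat" : PP\(PP\NP)
    [3,6] N\PP   <
      [3,4] "sent" : N
      [4,6] (N\PP)\N   <
        [4,5] "on" : S
        [5,6] "under" : ((N\PP)\N)\S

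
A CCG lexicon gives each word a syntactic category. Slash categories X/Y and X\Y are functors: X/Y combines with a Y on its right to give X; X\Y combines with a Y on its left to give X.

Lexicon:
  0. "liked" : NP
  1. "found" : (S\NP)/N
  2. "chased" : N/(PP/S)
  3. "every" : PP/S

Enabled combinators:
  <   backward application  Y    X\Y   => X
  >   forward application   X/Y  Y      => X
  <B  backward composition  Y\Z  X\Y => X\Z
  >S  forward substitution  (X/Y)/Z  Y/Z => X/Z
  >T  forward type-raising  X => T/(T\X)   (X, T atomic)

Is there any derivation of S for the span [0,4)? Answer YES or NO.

YES

[0,4] S   <
  [0,1] "liked" : NP
  [1,4] S\NP   >
    [1,2] "found" : (S\NP)/N
    [2,4] N   >
      [2,3] "chased" : N/(PP/S)
      [3,4] "every" : PP/S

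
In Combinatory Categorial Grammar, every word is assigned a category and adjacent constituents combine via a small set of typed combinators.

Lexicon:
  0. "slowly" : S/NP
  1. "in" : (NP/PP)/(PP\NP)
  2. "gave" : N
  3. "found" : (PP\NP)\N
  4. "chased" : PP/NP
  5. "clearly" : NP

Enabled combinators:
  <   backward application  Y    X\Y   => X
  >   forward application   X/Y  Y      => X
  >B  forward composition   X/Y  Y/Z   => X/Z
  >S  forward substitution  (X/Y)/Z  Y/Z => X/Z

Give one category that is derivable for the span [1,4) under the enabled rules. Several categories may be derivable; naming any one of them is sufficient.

NP/PP

[0,6] S   >
  [0,1] "slowly" : S/NP
  [1,6] NP   >
    [1,4] NP/PP   >
      [1,2] "in" : (NP/PP)/(PP\NP)
      [2,4] PP\NP   <
        [2,3] "gave" : N
        [3,4] "found" : (PP\NP)\N
    [4,6] PP   >
      [4,5] "chased" : PP/NP
      [5,6] "clearly" : NP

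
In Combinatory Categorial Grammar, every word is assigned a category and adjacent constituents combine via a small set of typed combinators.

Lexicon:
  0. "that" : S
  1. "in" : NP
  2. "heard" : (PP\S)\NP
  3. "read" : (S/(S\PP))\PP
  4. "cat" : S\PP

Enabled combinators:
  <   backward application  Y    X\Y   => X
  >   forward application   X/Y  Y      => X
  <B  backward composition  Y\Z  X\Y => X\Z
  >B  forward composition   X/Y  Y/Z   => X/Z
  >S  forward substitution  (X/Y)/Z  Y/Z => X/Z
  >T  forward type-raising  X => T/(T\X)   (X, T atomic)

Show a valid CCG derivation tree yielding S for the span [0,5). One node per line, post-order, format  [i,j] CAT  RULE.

[0,5] S   >
  [0,4] S/(S\PP)   <
    [0,3] PP   >
      [0,1] PP/(PP\S)   >T
        [0,1] "that" : S
      [1,3] PP\S   <
        [1,2] "in" : NP
        [2,3] "heard" : (PP\S)\NP
    [3,4] "read" : (S/(S\PP))\PP
  [4,5] "cat" : S\PP

[0,1] S  lex  "that"
[0,1] PP/(PP\S)  >T
[1,2] NP  lex  "in"
[2,3] (PP\S)\NP  lex  "heard"
[1,3] PP\S  <  k=2
[0,3] PP  >  k=1
[3,4] (S/(S\PP))\PP  lex  "read"
[0,4] S/(S\PP)  <  k=3
[4,5] S\PP  lex  "cat"
[0,5] S  >  k=4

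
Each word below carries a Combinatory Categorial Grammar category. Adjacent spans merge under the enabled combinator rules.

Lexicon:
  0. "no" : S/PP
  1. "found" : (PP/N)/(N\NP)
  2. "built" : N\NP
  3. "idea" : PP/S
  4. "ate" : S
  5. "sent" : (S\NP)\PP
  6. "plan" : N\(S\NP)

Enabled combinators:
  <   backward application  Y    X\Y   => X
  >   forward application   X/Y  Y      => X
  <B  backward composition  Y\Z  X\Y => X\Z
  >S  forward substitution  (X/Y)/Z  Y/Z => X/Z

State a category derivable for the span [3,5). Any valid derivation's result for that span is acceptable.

[0,7] S   >
  [0,1] "no" : S/PP
  [1,7] PP   >
    [1,3] PP/N   >
      [1,2] "found" : (PP/N)/(N\NP)
      [2,3] "built" : N\NP
    [3,7] N   <
      [3,5] PP   >
        [3,4] "idea" : PP/S
        [4,5] "ate" : S
      [5,7] N\PP   <B
        [5,6] "sent" : (S\NP)\PP
        [6,7] "plan" : N\(S\NP)

PP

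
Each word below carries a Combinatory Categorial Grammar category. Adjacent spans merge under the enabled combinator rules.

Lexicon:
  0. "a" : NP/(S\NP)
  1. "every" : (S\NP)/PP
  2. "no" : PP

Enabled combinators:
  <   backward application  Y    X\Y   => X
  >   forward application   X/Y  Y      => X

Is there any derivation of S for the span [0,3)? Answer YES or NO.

NP/(S\NP) (S\NP)/PP PP
CKY chart[0,3] = {NP}; S ∉ chart

NO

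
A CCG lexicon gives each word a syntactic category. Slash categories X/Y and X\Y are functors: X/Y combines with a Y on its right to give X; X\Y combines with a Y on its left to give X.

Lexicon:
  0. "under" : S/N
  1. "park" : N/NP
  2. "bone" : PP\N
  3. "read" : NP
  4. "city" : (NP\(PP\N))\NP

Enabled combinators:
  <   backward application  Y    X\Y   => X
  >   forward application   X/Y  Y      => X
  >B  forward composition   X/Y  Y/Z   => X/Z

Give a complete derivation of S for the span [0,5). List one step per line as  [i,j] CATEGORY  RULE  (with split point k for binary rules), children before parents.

[0,5] S   >
  [0,2] S/NP   >B
    [0,1] "under" : S/N
    [1,2] "park" : N/NP
  [2,5] NP   <
    [2,3] "bone" : PP\N
    [3,5] NP\(PP\N)   <
      [3,4] "read" : NP
      [4,5] "city" : (NP\(PP\N))\NP

[0,1] S/N  lex  "under"
[1,2] N/NP  lex  "park"
[0,2] S/NP  >B  k=1
[2,3] PP\N  lex  "bone"
[3,4] NP  lex  "read"
[4,5] (NP\(PP\N))\NP  lex  "city"
[3,5] NP\(PP\N)  <  k=4
[2,5] NP  <  k=3
[0,5] S  >  k=2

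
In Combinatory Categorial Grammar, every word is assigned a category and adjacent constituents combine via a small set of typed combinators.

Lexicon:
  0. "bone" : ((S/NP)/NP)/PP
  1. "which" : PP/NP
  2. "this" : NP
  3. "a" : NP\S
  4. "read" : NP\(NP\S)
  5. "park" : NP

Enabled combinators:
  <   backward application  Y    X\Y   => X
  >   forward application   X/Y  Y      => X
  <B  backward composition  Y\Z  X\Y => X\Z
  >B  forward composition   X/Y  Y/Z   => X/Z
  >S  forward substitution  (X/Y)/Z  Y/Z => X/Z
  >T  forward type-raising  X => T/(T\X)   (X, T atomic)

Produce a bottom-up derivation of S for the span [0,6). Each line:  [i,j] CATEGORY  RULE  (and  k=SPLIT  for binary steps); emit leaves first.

[0,1] ((S/NP)/NP)/PP  lex  "bone"
[1,2] PP/NP  lex  "which"
[2,3] NP  lex  "this"
[1,3] PP  >  k=2
[0,3] (S/NP)/NP  >  k=1
[3,4] NP\S  lex  "a"
[4,5] NP\(NP\S)  lex  "read"
[3,5] NP  <  k=4
[0,5] S/NP  >  k=3
[5,6] NP  lex  "park"
[0,6] S  >  k=5

[0,6] S   >
  [0,5] S/NP   >
    [0,3] (S/NP)/NP   >
      [0,1] "bone" : ((S/NP)/NP)/PP
      [1,3] PP   >
        [1,2] "which" : PP/NP
        [2,3] "this" : NP
    [3,5] NP   <
      [3,4] "a" : NP\S
      [4,5] "read" : NP\(NP\S)
  [5,6] "park" : NP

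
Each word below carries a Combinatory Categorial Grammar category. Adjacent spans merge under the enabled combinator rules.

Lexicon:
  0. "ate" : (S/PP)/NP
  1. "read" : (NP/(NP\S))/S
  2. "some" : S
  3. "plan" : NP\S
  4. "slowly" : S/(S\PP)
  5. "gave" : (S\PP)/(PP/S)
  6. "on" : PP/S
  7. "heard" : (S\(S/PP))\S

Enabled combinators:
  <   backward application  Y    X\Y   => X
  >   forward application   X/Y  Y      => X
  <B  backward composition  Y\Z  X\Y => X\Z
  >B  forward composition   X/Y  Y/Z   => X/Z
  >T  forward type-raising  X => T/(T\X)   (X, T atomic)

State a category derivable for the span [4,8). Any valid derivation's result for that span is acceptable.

[0,8] S   <
  [0,4] S/PP   >
    [0,1] "ate" : (S/PP)/NP
    [1,4] NP   >
      [1,3] NP/(NP\S)   >
        [1,2] "read" : (NP/(NP\S))/S
        [2,3] "some" : S
      [3,4] "plan" : NP\S
  [4,8] S\(S/PP)   <
    [4,7] S   >
      [4,5] "slowly" : S/(S\PP)
      [5,7] S\PP   >
        [5,6] "gave" : (S\PP)/(PP/S)
        [6,7] "on" : PP/S
    [7,8] "heard" : (S\(S/PP))\S

S\(S/PP)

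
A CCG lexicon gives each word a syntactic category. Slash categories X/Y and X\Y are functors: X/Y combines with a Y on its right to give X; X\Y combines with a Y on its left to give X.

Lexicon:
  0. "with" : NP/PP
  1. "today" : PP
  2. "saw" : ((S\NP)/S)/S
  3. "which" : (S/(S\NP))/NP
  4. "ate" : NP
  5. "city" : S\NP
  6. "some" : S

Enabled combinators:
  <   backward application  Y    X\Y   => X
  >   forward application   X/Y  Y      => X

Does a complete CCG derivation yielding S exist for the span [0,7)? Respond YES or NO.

[0,7] S   <
  [0,2] NP   >
    [0,1] "with" : NP/PP
    [1,2] "today" : PP
  [2,7] S\NP   >
    [2,6] (S\NP)/S   >
      [2,3] "saw" : ((S\NP)/S)/S
      [3,6] S   >
        [3,5] S/(S\NP)   >
          [3,4] "which" : (S/(S\NP))/NP
          [4,5] "ate" : NP
        [5,6] "city" : S\NP
    [6,7] "some" : S

YES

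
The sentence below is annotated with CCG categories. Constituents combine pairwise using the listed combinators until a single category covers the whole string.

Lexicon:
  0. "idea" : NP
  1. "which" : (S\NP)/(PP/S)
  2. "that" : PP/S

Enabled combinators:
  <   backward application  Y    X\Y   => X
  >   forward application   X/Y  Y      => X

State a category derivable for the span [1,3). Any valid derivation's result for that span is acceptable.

S\NP

[0,3] S   <
  [0,1] "idea" : NP
  [1,3] S\NP   >
    [1,2] "which" : (S\NP)/(PP/S)
    [2,3] "that" : PP/S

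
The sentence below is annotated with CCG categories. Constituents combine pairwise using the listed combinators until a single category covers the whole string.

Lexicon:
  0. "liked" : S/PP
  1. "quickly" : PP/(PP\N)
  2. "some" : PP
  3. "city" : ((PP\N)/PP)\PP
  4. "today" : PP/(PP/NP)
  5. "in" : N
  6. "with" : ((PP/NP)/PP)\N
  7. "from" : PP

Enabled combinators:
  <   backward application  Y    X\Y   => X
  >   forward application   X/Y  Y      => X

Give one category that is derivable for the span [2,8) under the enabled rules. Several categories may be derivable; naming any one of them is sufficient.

PP\N

[0,8] S   >
  [0,1] "liked" : S/PP
  [1,8] PP   >
    [1,2] "quickly" : PP/(PP\N)
    [2,8] PP\N   >
      [2,4] (PP\N)/PP   <
        [2,3] "some" : PP
        [3,4] "city" : ((PP\N)/PP)\PP
      [4,8] PP   >
        [4,5] "today" : PP/(PP/NP)
        [5,8] PP/NP   >
          [5,7] (PP/NP)/PP   <
            [5,6] "in" : N
            [6,7] "with" : ((PP/NP)/PP)\N
          [7,8] "from" : PP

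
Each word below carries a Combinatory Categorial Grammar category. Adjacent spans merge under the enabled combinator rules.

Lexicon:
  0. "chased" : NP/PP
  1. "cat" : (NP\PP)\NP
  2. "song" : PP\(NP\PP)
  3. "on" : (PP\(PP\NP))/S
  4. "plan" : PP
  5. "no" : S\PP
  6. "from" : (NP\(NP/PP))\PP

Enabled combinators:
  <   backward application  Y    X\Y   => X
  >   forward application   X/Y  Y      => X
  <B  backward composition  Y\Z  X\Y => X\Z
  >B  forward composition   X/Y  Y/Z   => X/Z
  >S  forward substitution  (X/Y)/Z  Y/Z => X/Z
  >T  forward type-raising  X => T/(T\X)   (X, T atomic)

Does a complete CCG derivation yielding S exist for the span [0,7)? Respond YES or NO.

NO

NP/PP (NP\PP)\NP PP\(NP\PP) (PP\(PP\NP))/S PP S\PP (NP\(NP/PP))\PP
CKY chart[0,7] = {N/(N\NP), NP, NP/(NP\NP), PP/(PP\NP), S/(S\NP)}; S ∉ chart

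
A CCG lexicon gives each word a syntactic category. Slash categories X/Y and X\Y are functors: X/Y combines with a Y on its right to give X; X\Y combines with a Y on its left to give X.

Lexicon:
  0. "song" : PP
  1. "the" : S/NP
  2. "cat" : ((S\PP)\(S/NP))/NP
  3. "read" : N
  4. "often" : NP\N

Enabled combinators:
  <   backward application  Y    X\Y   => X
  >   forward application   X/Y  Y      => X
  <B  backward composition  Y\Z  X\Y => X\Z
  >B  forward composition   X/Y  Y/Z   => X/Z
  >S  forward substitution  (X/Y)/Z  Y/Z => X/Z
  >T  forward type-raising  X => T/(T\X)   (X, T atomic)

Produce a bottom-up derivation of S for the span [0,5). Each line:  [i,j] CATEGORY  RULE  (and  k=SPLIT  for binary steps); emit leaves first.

[0,1] PP  lex  "song"
[1,2] S/NP  lex  "the"
[2,3] ((S\PP)\(S/NP))/NP  lex  "cat"
[3,4] N  lex  "read"
[4,5] NP\N  lex  "often"
[3,5] NP  <  k=4
[2,5] (S\PP)\(S/NP)  >  k=3
[1,5] S\PP  <  k=2
[0,5] S  <  k=1

[0,5] S   <
  [0,1] "song" : PP
  [1,5] S\PP   <
    [1,2] "the" : S/NP
    [2,5] (S\PP)\(S/NP)   >
      [2,3] "cat" : ((S\PP)\(S/NP))/NP
      [3,5] NP   <
        [3,4] "read" : N
        [4,5] "often" : NP\N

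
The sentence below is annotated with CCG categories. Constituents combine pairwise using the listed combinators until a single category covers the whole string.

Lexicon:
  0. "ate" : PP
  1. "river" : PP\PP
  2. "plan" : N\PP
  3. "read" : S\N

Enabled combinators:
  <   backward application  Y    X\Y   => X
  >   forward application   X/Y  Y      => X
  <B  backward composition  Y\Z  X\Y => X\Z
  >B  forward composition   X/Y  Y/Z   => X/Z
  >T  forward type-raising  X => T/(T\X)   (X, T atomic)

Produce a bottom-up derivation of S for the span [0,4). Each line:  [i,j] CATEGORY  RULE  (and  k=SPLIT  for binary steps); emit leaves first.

[0,4] S   <
  [0,1] "ate" : PP
  [1,4] S\PP   <B
    [1,2] "river" : PP\PP
    [2,4] S\PP   <B
      [2,3] "plan" : N\PP
      [3,4] "read" : S\N

[0,1] PP  lex  "ate"
[1,2] PP\PP  lex  "river"
[2,3] N\PP  lex  "plan"
[3,4] S\N  lex  "read"
[2,4] S\PP  <B  k=3
[1,4] S\PP  <B  k=2
[0,4] S  <  k=1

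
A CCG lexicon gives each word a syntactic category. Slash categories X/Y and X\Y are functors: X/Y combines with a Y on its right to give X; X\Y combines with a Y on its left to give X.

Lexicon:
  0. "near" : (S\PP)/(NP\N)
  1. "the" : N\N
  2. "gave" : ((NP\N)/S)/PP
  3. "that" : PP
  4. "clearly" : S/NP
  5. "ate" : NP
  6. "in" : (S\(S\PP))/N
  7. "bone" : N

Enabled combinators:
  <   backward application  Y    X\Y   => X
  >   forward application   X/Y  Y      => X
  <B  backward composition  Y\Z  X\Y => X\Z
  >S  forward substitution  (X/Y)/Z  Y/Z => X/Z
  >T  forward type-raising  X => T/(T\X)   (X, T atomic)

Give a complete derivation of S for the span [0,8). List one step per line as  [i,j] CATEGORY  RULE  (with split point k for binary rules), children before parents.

[0,8] S   <
  [0,6] S\PP   >
    [0,1] "near" : (S\PP)/(NP\N)
    [1,6] NP\N   <B
      [1,2] "the" : N\N
      [2,6] NP\N   >
        [2,4] (NP\N)/S   >
          [2,3] "gave" : ((NP\N)/S)/PP
          [3,4] "that" : PP
        [4,6] S   >
          [4,5] "clearly" : S/NP
          [5,6] "ate" : NP
  [6,8] S\(S\PP)   >
    [6,7] "in" : (S\(S\PP))/N
    [7,8] "bone" : N

[0,1] (S\PP)/(NP\N)  lex  "near"
[1,2] N\N  lex  "the"
[2,3] ((NP\N)/S)/PP  lex  "gave"
[3,4] PP  lex  "that"
[2,4] (NP\N)/S  >  k=3
[4,5] S/NP  lex  "clearly"
[5,6] NP  lex  "ate"
[4,6] S  >  k=5
[2,6] NP\N  >  k=4
[1,6] NP\N  <B  k=2
[0,6] S\PP  >  k=1
[6,7] (S\(S\PP))/N  lex  "in"
[7,8] N  lex  "bone"
[6,8] S\(S\PP)  >  k=7
[0,8] S  <  k=6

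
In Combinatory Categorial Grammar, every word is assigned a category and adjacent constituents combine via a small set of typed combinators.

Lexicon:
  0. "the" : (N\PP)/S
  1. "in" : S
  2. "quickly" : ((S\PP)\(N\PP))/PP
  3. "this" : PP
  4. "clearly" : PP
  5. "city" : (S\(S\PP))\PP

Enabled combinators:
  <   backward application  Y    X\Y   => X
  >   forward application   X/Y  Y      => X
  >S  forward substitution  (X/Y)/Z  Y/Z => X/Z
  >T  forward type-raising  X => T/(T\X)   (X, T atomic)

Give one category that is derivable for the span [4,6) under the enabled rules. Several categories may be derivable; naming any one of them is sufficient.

[0,6] S   <
  [0,4] S\PP   <
    [0,2] N\PP   >
      [0,1] "the" : (N\PP)/S
      [1,2] "in" : S
    [2,4] (S\PP)\(N\PP)   >
      [2,3] "quickly" : ((S\PP)\(N\PP))/PP
      [3,4] "this" : PP
  [4,6] S\(S\PP)   <
    [4,5] "clearly" : PP
    [5,6] "city" : (S\(S\PP))\PP

S\(S\PP)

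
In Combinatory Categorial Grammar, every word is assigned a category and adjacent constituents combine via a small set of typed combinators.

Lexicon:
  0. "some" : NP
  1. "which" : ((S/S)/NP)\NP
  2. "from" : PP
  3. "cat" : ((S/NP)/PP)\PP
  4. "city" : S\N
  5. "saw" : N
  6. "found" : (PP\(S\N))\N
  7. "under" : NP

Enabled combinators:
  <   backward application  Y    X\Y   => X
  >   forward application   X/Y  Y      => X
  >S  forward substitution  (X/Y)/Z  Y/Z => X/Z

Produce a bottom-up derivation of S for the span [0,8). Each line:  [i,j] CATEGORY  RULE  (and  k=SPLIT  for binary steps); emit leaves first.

[0,8] S   >
  [0,7] S/NP   >S
    [0,2] (S/S)/NP   <
      [0,1] "some" : NP
      [1,2] "which" : ((S/S)/NP)\NP
    [2,7] S/NP   >
      [2,4] (S/NP)/PP   <
        [2,3] "from" : PP
        [3,4] "cat" : ((S/NP)/PP)\PP
      [4,7] PP   <
        [4,5] "city" : S\N
        [5,7] PP\(S\N)   <
          [5,6] "saw" : N
          [6,7] "found" : (PP\(S\N))\N
  [7,8] "under" : NP

[0,1] NP  lex  "some"
[1,2] ((S/S)/NP)\NP  lex  "which"
[0,2] (S/S)/NP  <  k=1
[2,3] PP  lex  "from"
[3,4] ((S/NP)/PP)\PP  lex  "cat"
[2,4] (S/NP)/PP  <  k=3
[4,5] S\N  lex  "city"
[5,6] N  lex  "saw"
[6,7] (PP\(S\N))\N  lex  "found"
[5,7] PP\(S\N)  <  k=6
[4,7] PP  <  k=5
[2,7] S/NP  >  k=4
[0,7] S/NP  >S  k=2
[7,8] NP  lex  "under"
[0,8] S  >  k=7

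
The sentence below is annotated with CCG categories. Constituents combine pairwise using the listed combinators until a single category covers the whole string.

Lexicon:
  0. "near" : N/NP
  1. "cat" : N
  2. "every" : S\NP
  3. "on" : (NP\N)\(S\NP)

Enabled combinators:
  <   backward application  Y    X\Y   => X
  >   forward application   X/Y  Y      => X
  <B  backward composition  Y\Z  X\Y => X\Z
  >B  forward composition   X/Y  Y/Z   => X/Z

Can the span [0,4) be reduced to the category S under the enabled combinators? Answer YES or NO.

NO

N/NP N S\NP (NP\N)\(S\NP)
CKY chart[0,4] = {N}; S ∉ chart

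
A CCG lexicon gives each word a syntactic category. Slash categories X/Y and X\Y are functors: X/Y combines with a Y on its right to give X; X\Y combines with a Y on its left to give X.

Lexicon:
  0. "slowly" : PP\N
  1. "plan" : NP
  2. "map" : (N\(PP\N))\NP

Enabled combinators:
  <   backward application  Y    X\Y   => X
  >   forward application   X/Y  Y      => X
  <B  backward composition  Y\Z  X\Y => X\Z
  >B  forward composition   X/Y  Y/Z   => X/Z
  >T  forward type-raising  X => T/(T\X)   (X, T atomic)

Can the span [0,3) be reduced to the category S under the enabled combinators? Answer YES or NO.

NO

PP\N NP (N\(PP\N))\NP
CKY chart[0,3] = {N, N/(N\N), NP/(NP\N), PP/(PP\N), S/(S\N)}; S ∉ chart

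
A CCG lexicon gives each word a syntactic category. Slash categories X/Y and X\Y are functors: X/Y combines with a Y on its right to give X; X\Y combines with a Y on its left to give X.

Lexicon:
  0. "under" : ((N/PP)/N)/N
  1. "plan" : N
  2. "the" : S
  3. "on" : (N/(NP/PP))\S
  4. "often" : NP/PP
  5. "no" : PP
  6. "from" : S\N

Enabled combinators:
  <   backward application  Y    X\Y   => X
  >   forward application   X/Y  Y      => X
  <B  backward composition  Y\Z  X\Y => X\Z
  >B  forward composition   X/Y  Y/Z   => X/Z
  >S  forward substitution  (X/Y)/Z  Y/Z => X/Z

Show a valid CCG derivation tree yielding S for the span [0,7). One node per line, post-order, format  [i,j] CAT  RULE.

[0,1] ((N/PP)/N)/N  lex  "under"
[1,2] N  lex  "plan"
[0,2] (N/PP)/N  >  k=1
[2,3] S  lex  "the"
[3,4] (N/(NP/PP))\S  lex  "on"
[2,4] N/(NP/PP)  <  k=3
[4,5] NP/PP  lex  "often"
[2,5] N  >  k=4
[0,5] N/PP  >  k=2
[5,6] PP  lex  "no"
[0,6] N  >  k=5
[6,7] S\N  lex  "from"
[0,7] S  <  k=6

[0,7] S   <
  [0,6] N   >
    [0,5] N/PP   >
      [0,2] (N/PP)/N   >
        [0,1] "under" : ((N/PP)/N)/N
        [1,2] "plan" : N
      [2,5] N   >
        [2,4] N/(NP/PP)   <
          [2,3] "the" : S
          [3,4] "on" : (N/(NP/PP))\S
        [4,5] "often" : NP/PP
    [5,6] "no" : PP
  [6,7] "from" : S\N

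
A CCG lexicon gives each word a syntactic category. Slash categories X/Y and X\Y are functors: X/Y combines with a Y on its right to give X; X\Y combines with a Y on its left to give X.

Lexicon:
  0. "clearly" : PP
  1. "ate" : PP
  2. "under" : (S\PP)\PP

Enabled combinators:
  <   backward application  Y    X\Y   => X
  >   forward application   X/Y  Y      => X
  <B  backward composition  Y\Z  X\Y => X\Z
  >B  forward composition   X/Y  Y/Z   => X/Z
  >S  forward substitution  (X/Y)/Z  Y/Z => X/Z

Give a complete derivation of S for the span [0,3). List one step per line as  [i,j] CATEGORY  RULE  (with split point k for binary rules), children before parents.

[0,1] PP  lex  "clearly"
[1,2] PP  lex  "ate"
[2,3] (S\PP)\PP  lex  "under"
[1,3] S\PP  <  k=2
[0,3] S  <  k=1

[0,3] S   <
  [0,1] "clearly" : PP
  [1,3] S\PP   <
    [1,2] "ate" : PP
    [2,3] "under" : (S\PP)\PP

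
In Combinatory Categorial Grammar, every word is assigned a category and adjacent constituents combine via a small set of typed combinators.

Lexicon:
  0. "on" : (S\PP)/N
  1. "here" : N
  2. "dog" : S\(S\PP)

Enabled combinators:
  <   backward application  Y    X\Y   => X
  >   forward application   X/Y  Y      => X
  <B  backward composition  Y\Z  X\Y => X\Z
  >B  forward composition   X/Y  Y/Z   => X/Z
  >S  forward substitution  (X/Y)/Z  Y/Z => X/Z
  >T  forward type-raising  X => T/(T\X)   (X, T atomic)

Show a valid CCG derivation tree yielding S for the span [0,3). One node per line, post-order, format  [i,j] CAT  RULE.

[0,3] S   <
  [0,2] S\PP   >
    [0,1] "on" : (S\PP)/N
    [1,2] "here" : N
  [2,3] "dog" : S\(S\PP)

[0,1] (S\PP)/N  lex  "on"
[1,2] N  lex  "here"
[0,2] S\PP  >  k=1
[2,3] S\(S\PP)  lex  "dog"
[0,3] S  <  k=2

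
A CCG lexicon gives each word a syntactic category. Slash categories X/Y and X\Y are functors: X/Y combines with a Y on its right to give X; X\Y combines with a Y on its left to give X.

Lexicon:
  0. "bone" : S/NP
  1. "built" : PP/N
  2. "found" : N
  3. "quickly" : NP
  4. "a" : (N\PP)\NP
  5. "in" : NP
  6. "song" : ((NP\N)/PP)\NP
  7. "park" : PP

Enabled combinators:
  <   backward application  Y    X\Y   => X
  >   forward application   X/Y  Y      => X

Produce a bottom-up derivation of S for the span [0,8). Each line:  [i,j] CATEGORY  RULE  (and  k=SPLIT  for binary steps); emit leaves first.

[0,1] S/NP  lex  "bone"
[1,2] PP/N  lex  "built"
[2,3] N  lex  "found"
[1,3] PP  >  k=2
[3,4] NP  lex  "quickly"
[4,5] (N\PP)\NP  lex  "a"
[3,5] N\PP  <  k=4
[1,5] N  <  k=3
[5,6] NP  lex  "in"
[6,7] ((NP\N)/PP)\NP  lex  "song"
[5,7] (NP\N)/PP  <  k=6
[7,8] PP  lex  "park"
[5,8] NP\N  >  k=7
[1,8] NP  <  k=5
[0,8] S  >  k=1

[0,8] S   >
  [0,1] "bone" : S/NP
  [1,8] NP   <
    [1,5] N   <
      [1,3] PP   >
        [1,2] "built" : PP/N
        [2,3] "found" : N
      [3,5] N\PP   <
        [3,4] "quickly" : NP
        [4,5] "a" : (N\PP)\NP
    [5,8] NP\N   >
      [5,7] (NP\N)/PP   <
        [5,6] "in" : NP
        [6,7] "song" : ((NP\N)/PP)\NP
      [7,8] "park" : PP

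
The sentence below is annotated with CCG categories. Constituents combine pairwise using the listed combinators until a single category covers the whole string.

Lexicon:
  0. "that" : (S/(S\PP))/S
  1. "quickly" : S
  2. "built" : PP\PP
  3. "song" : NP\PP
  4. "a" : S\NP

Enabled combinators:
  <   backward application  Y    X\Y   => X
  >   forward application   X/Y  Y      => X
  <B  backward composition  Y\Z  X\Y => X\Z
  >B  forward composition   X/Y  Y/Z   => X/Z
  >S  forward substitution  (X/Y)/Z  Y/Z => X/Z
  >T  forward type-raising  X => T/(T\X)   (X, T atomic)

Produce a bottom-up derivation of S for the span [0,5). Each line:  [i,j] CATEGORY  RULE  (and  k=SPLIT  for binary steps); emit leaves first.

[0,1] (S/(S\PP))/S  lex  "that"
[1,2] S  lex  "quickly"
[0,2] S/(S\PP)  >  k=1
[2,3] PP\PP  lex  "built"
[3,4] NP\PP  lex  "song"
[4,5] S\NP  lex  "a"
[3,5] S\PP  <B  k=4
[2,5] S\PP  <B  k=3
[0,5] S  >  k=2

[0,5] S   >
  [0,2] S/(S\PP)   >
    [0,1] "that" : (S/(S\PP))/S
    [1,2] "quickly" : S
  [2,5] S\PP   <B
    [2,3] "built" : PP\PP
    [3,5] S\PP   <B
      [3,4] "song" : NP\PP
      [4,5] "a" : S\NP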